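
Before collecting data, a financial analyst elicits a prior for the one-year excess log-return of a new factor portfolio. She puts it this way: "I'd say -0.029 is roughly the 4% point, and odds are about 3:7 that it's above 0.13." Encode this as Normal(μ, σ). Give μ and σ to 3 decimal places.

μ = 0.093, σ = 0.070

For Normal(μ,σ), the p-quantile is μ + z_p·σ. Here z_{0.04} = -1.751, z_{0.7} = 0.5244.
So -0.029 = μ − 1.751σ and 0.13 = μ + 0.5244σ.
Subtracting: σ = (0.13 − -0.029)/(0.5244 − (-1.751)) = 0.070.
Then μ = -0.029 − (-1.751)·0.070 = 0.093.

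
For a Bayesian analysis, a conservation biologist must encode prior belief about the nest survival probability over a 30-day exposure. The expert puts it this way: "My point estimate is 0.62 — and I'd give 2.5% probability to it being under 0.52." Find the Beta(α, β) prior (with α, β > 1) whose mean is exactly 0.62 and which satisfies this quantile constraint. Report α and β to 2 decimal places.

With mean 0.62 fixed, write α = 0.62s, β = 0.38s where s = α+β.
Need P(θ < 0.52) = 0.025 under Beta(0.62s, 0.38s). Normal approximation: (q−m)/√(m(1−m)/s) ≈ z_{0.025} = -1.96, so s ≈ 0.62·0.38·(-1.96)²/(0.52−0.62)² = 90.5.
At s = 90.5: P(θ<0.52) ≈ 0.027. Adjusting to match 0.025 gives s ≈ 93.59.
So α = 0.62·93.59 ≈ 58.02, β = 0.38·93.59 ≈ 35.56.

α ≈ 58.02, β ≈ 35.56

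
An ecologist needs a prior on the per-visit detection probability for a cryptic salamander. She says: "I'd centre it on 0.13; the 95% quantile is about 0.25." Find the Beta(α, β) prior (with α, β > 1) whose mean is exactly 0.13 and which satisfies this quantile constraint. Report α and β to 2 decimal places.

α ≈ 3.42, β ≈ 22.87

With mean 0.13 fixed, write α = 0.13s, β = 0.87s where s = α+β.
Need P(θ < 0.25) = 0.95 under Beta(0.13s, 0.87s). Normal approximation: (q−m)/√(m(1−m)/s) ≈ z_{0.95} = 1.64, so s ≈ 0.13·0.87·(1.64)²/(0.25−0.13)² = 21.2.
At s = 21.2: P(θ<0.25) ≈ 0.934. Adjusting to match 0.95 gives s ≈ 26.28.
So α = 0.13·26.28 ≈ 3.42, β = 0.87·26.28 ≈ 22.87.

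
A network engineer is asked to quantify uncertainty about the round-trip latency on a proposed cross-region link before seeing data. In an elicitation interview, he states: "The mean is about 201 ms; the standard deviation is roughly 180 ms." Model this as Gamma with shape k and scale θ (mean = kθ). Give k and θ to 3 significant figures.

k ≈ 1.25, θ ≈ 161

For Gamma(k, scale θ): mean = kθ, variance = kθ², so CV = 1/√k.
CV = SD/mean = 180/201 = 0.8955, hence k = 1/CV² = 1.25.
Then θ = mean/k = 201/1.25 = 161.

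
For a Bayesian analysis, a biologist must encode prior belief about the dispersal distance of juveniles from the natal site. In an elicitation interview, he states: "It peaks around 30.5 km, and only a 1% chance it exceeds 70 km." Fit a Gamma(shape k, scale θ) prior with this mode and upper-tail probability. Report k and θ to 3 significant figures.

Gamma(k,θ) with k>1 has mode (k−1)θ, so θ = 30.5/(k−1).
Need P(X < 70) = 0.99 with θ tied to k this way. Start at k = 2, θ = 30.5: P(X<70) ≈ 0.668.
Too low — raise k to concentrate. Iterating converges to k ≈ 7.93.
Then θ = 30.5/(7.93−1) ≈ 4.4.

k ≈ 7.93, θ ≈ 4.4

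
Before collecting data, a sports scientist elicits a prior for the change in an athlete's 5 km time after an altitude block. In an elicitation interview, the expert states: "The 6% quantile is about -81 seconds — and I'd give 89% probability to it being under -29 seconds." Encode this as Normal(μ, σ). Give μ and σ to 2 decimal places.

μ = -51.93, σ = 18.70

For Normal(μ,σ), the p-quantile is μ + z_p·σ. Here z_{0.06} = -1.555, z_{0.89} = 1.227.
So -81 = μ − 1.555σ and -29 = μ + 1.227σ.
Subtracting: σ = (-29 − -81)/(1.227 − (-1.555)) = 18.70.
Then μ = -81 − (-1.555)·18.70 = -51.93.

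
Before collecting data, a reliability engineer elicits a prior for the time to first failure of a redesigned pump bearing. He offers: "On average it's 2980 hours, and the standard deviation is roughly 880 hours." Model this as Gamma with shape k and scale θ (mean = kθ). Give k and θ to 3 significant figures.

k ≈ 11.5, θ ≈ 260

For Gamma(k, scale θ): mean = kθ, variance = kθ², so CV = 1/√k.
CV = SD/mean = 880/2980 = 0.2953, hence k = 1/CV² = 11.5.
Then θ = mean/k = 2980/11.5 = 260.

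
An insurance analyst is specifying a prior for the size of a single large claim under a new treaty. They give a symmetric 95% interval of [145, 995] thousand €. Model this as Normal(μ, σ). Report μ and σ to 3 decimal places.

μ = 570.000, σ = 216.841

A symmetric 95% interval runs μ ± z·σ with z = 1.96.
Half-width = 425, so σ = 425/1.96 = 216.841.
μ is the interval midpoint, 570.000.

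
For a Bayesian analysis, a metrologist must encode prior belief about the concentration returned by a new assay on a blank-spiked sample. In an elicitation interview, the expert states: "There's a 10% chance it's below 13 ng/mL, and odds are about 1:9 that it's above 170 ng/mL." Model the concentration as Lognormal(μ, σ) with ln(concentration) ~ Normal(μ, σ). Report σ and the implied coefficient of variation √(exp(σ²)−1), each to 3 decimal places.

If T ~ Lognormal(μ,σ) then ln T ~ Normal(μ,σ), so the p-quantile of ln T is μ + z_p·σ.
ln(13) = 2.565 and ln(170) = 5.136; z_{0.1} = -1.282, z_{0.9} = 1.282.
σ = (5.136 − 2.565)/(1.282 − (-1.282)) = 1.003.
μ = 2.565 − (-1.282)·1.003 = 3.850.
CV = √(exp(σ²)−1) = √(exp(1.0061)−1) = 1.317.

σ ≈ 1.003, CV ≈ 1.317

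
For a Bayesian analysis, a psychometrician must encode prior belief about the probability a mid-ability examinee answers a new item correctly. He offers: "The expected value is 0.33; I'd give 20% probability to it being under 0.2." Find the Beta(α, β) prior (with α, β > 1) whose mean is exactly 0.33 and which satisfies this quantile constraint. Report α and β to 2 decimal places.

α ≈ 3.17, β ≈ 6.44

With mean 0.33 fixed, write α = 0.33s, β = 0.67s where s = α+β.
Need P(θ < 0.2) = 0.2 under Beta(0.33s, 0.67s). Normal approximation: (q−m)/√(m(1−m)/s) ≈ z_{0.2} = -0.842, so s ≈ 0.33·0.67·(-0.842)²/(0.2−0.33)² = 9.3.
At s = 9.3: P(θ<0.2) ≈ 0.205. Adjusting to match 0.2 gives s ≈ 9.62.
So α = 0.33·9.62 ≈ 3.17, β = 0.67·9.62 ≈ 6.44.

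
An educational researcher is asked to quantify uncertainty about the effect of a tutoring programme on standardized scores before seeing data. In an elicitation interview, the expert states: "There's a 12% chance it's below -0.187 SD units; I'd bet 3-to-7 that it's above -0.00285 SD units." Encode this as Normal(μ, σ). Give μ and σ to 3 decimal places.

For Normal(μ,σ), the p-quantile is μ + z_p·σ. Here z_{0.12} = -1.175, z_{0.7} = 0.5244.
So -0.187 = μ − 1.175σ and -0.00285 = μ + 0.5244σ.
Subtracting: σ = (-0.00285 − -0.187)/(0.5244 − (-1.175)) = 0.108.
Then μ = -0.187 − (-1.175)·0.108 = -0.060.

μ = -0.060, σ = 0.108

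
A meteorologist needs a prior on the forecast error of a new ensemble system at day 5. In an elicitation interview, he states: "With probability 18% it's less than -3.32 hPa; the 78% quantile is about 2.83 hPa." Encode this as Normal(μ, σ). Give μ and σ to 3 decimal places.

μ = 0.016, σ = 3.644

The p-quantile of Normal(μ,σ) is μ + z_p·σ, with z_{0.18} = -0.9154 and z_{0.78} = 0.7722.
Eliminate σ: μ = (z₂·x₁ − z₁·x₂)/(z₂ − z₁) = (0.7722·-3.32 − (-0.9154)·2.83)/1.688 = 0.016.
Then σ = (x₂ − x₁)/(z₂ − z₁) = (2.83 − -3.32)/1.688 = 3.644.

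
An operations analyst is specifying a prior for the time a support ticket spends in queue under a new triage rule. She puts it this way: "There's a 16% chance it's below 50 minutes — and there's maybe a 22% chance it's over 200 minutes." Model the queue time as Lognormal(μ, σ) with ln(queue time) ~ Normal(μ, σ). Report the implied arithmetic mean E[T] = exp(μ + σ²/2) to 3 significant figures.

E[T] ≈ 148 minutes

If T ~ Lognormal(μ,σ) then ln T ~ Normal(μ,σ), so the p-quantile of ln T is μ + z_p·σ.
ln(50) = 3.912 and ln(200) = 5.298; z_{0.16} = -0.9945, z_{0.78} = 0.7722.
σ = (5.298 − 3.912)/(0.7722 − (-0.9945)) = 0.785.
μ = 3.912 − (-0.9945)·0.785 = 4.692.
E[T] = exp(μ + σ²/2) = exp(4.692 + 0.3079) = 148 minutes.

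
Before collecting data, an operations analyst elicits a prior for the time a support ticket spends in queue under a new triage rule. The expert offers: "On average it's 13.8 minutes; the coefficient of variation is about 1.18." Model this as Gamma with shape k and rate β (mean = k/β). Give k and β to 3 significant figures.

k ≈ 0.718, β ≈ 0.052

For Gamma(k, rate β): mean = k/β, variance = k/β², so CV = 1/√k.
CV = 1.18, hence k = 1/CV² = 0.718.
Then β = k/mean = 0.718/13.8 = 0.052.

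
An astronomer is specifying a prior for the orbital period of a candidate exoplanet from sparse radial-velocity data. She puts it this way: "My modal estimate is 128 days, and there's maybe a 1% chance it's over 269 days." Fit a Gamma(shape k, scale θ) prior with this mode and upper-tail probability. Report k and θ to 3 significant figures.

Gamma(k,θ) with k>1 has mode (k−1)θ, so θ = 128/(k−1).
Need P(X < 269) = 0.99 with θ tied to k this way. Start at k = 2, θ = 128: P(X<269) ≈ 0.621.
Too low — raise k to concentrate. Iterating converges to k ≈ 9.82.
Then θ = 128/(9.82−1) ≈ 14.5.

k ≈ 9.82, θ ≈ 14.5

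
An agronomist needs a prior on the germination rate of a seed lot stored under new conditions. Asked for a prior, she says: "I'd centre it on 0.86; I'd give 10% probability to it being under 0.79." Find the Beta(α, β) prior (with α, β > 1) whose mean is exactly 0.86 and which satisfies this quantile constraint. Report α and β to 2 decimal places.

α ≈ 37.22, β ≈ 6.06

With mean 0.86 fixed, write α = 0.86s, β = 0.14s where s = α+β.
Need P(θ < 0.79) = 0.1 under Beta(0.86s, 0.14s). Normal approximation: (q−m)/√(m(1−m)/s) ≈ z_{0.1} = -1.28, so s ≈ 0.86·0.14·(-1.28)²/(0.79−0.86)² = 40.4.
At s = 40.4: P(θ<0.79) ≈ 0.107. Adjusting to match 0.1 gives s ≈ 43.28.
So α = 0.86·43.28 ≈ 37.22, β = 0.14·43.28 ≈ 6.06.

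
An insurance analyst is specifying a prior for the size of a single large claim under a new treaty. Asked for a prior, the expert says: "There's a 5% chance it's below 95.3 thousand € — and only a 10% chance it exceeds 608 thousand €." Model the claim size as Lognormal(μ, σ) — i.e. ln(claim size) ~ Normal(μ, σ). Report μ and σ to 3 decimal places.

If T ~ Lognormal(μ,σ) then ln T ~ Normal(μ,σ), so the p-quantile of ln T is μ + z_p·σ.
ln(95.3) = 4.557 and ln(608) = 6.41; z_{0.05} = -1.645, z_{0.9} = 1.282.
σ = (6.41 − 4.557)/(1.282 − (-1.645)) = 0.633.
μ = 4.557 − (-1.645)·0.633 = 5.599.

μ ≈ 5.599, σ ≈ 0.633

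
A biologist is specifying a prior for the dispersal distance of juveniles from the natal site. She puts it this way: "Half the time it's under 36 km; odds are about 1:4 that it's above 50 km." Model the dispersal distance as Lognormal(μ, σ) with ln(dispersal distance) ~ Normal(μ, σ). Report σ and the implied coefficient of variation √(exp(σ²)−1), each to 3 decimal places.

σ ≈ 0.390, CV ≈ 0.406

If T ~ Lognormal(μ,σ) then ln T ~ Normal(μ,σ), so the p-quantile of ln T is μ + z_p·σ.
ln(36) = 3.584 and ln(50) = 3.912; z_{0.5} = 0, z_{0.8} = 0.8416.
σ = (3.912 − 3.584)/(0.8416 − (0)) = 0.390.
μ = 3.584 − (0)·0.390 = 3.584.
CV = √(exp(σ²)−1) = √(exp(0.1524)−1) = 0.406.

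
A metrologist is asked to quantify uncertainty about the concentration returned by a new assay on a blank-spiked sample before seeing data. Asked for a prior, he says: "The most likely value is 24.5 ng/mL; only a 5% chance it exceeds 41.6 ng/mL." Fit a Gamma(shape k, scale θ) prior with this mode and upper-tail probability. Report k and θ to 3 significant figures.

k ≈ 11, θ ≈ 2.46

Gamma(k,θ) with k>1 has mode (k−1)θ, so θ = 24.5/(k−1).
Need P(X < 41.6) = 0.95 with θ tied to k this way. Start at k = 2, θ = 24.5: P(X<41.6) ≈ 0.506.
Too low — raise k to concentrate. Iterating converges to k ≈ 11.
Then θ = 24.5/(11−1) ≈ 2.46.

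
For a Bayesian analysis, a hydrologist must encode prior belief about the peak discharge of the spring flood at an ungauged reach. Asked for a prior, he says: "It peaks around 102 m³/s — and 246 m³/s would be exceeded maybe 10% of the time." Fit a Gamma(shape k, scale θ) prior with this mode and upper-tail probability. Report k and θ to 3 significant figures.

Gamma(k,θ) with k>1 has mode (k−1)θ, so θ = 102/(k−1).
Need P(X < 246) = 0.9 with θ tied to k this way. Start at k = 2, θ = 102: P(X<246) ≈ 0.694.
Too low — raise k to concentrate. Iterating converges to k ≈ 3.48.
Then θ = 102/(3.48−1) ≈ 41.1.

k ≈ 3.48, θ ≈ 41.1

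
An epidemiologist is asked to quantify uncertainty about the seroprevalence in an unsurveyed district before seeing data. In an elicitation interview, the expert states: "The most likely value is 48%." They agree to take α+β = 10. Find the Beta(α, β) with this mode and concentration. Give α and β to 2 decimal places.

α = 4.84, β = 5.16

For α,β > 1 the Beta mode is (α−1)/(α+β−2). With α+β = 10, the mode is (α−1)/8.
Set (α−1)/8 = 0.48 → α = 1 + 0.48·8 = 4.84.
β = 10 − α = 5.16.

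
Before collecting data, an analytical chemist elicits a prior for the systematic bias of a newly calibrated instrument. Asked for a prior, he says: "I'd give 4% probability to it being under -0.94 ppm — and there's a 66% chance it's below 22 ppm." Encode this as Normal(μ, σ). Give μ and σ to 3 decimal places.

μ = 17.626, σ = 10.605

For Normal(μ,σ), the p-quantile is μ + z_p·σ. Here z_{0.04} = -1.751, z_{0.66} = 0.4125.
So -0.94 = μ − 1.751σ and 22 = μ + 0.4125σ.
Subtracting: σ = (22 − -0.94)/(0.4125 − (-1.751)) = 10.605.
Then μ = -0.94 − (-1.751)·10.605 = 17.626.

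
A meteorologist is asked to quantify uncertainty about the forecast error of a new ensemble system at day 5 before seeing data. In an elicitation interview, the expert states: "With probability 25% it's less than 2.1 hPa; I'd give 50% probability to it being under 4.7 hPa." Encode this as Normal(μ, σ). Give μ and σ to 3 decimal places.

μ = 4.700, σ = 3.855

The p-quantile of Normal(μ,σ) is μ + z_p·σ, with z_{0.25} = -0.6745 and z_{0.5} = 0.
Eliminate σ: μ = (z₂·x₁ − z₁·x₂)/(z₂ − z₁) = (0·2.1 − (-0.6745)·4.7)/0.6745 = 4.700.
Then σ = (x₂ − x₁)/(z₂ − z₁) = (4.7 − 2.1)/0.6745 = 3.855.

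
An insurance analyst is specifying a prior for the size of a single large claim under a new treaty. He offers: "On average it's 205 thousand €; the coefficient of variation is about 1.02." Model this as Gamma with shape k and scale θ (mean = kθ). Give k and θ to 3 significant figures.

For Gamma(k, scale θ): mean = kθ, variance = kθ², so CV = 1/√k.
CV = 1.02, hence k = 1/CV² = 0.961.
Then θ = mean/k = 205/0.961 = 213.

k ≈ 0.961, θ ≈ 213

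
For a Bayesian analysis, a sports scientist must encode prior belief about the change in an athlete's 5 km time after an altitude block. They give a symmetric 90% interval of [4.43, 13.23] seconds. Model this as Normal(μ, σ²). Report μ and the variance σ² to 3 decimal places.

μ = 8.830, σ² = 7.156

A symmetric 90% interval runs μ ± z·σ with z = 1.645.
Half-width = 4.4, so σ = 4.4/1.645 = 2.6750 and σ² = 7.156.
μ is the interval midpoint, 8.830.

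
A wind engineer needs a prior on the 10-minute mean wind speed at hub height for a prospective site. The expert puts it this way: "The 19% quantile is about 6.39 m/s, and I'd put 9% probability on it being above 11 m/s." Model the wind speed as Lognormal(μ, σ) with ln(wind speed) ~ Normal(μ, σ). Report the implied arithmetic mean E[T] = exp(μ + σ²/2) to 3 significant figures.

E[T] ≈ 8.16 m/s

If T ~ Lognormal(μ,σ) then ln T ~ Normal(μ,σ), so the p-quantile of ln T is μ + z_p·σ.
ln(6.39) = 1.855 and ln(11) = 2.398; z_{0.19} = -0.8779, z_{0.91} = 1.341.
σ = (2.398 − 1.855)/(1.341 − (-0.8779)) = 0.245.
μ = 1.855 − (-0.8779)·0.245 = 2.070.
E[T] = exp(μ + σ²/2) = exp(2.070 + 0.0300) = 8.16 m/s.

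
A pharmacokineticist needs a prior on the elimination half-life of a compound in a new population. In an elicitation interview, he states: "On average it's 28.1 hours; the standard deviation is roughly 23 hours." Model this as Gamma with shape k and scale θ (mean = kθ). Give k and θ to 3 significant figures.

k ≈ 1.49, θ ≈ 18.8

For Gamma(k, scale θ): mean = kθ, variance = kθ², so CV = 1/√k.
CV = SD/mean = 23/28.1 = 0.8185, hence k = 1/CV² = 1.49.
Then θ = mean/k = 28.1/1.49 = 18.8.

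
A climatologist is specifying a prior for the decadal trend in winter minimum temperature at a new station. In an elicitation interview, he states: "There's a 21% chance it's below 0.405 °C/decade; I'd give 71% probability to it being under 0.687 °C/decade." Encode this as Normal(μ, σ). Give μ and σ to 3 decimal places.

μ = 0.572, σ = 0.207

The p-quantile of Normal(μ,σ) is μ + z_p·σ, with z_{0.21} = -0.8064 and z_{0.71} = 0.5534.
Eliminate σ: μ = (z₂·x₁ − z₁·x₂)/(z₂ − z₁) = (0.5534·0.405 − (-0.8064)·0.687)/1.36 = 0.572.
Then σ = (x₂ − x₁)/(z₂ − z₁) = (0.687 − 0.405)/1.36 = 0.207.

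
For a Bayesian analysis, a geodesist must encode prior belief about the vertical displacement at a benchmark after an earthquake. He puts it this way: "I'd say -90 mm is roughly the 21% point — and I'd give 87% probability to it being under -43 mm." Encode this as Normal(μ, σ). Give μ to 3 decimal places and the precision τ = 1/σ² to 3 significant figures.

For Normal(μ,σ), the p-quantile is μ + z_p·σ. Here z_{0.21} = -0.8064, z_{0.87} = 1.126.
So -90 = μ − 0.8064σ and -43 = μ + 1.126σ.
Subtracting: σ = (-43 − -90)/(1.126 − (-0.8064)) = 24.317.
Then μ = -90 − (-0.8064)·24.317 = -70.390.
Precision τ = 1/σ² = 1/24.32² = 0.00169.

μ = -70.390, τ = 0.00169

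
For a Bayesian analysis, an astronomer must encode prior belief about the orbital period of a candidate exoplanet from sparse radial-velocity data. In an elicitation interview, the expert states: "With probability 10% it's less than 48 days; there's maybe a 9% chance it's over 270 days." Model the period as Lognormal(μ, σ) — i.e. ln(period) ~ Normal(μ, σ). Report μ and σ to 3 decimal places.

If T ~ Lognormal(μ,σ) then ln T ~ Normal(μ,σ), so the p-quantile of ln T is μ + z_p·σ.
ln(48) = 3.871 and ln(270) = 5.598; z_{0.1} = -1.282, z_{0.91} = 1.341.
σ = (5.598 − 3.871)/(1.341 − (-1.282)) = 0.659.
μ = 3.871 − (-1.282)·0.659 = 4.715.

μ ≈ 4.715, σ ≈ 0.659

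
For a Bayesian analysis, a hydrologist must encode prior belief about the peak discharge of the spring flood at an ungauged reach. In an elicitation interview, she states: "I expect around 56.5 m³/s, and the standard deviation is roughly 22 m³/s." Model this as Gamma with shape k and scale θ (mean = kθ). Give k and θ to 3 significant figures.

k ≈ 6.6, θ ≈ 8.57

For Gamma(k, scale θ): mean = kθ, variance = kθ², so CV = 1/√k.
CV = SD/mean = 22/56.5 = 0.3894, hence k = 1/CV² = 6.6.
Then θ = mean/k = 56.5/6.6 = 8.57.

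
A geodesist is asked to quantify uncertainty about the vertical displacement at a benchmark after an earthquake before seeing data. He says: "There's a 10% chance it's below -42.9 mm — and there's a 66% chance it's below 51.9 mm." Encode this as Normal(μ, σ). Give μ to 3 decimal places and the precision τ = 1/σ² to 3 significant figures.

For Normal(μ,σ), the p-quantile is μ + z_p·σ. Here z_{0.1} = -1.282, z_{0.66} = 0.4125.
So -42.9 = μ − 1.282σ and 51.9 = μ + 0.4125σ.
Subtracting: σ = (51.9 − -42.9)/(0.4125 − (-1.282)) = 55.962.
Then μ = -42.9 − (-1.282)·55.962 = 28.818.
Precision τ = 1/σ² = 1/55.96² = 0.000319.

μ = 28.818, τ = 0.000319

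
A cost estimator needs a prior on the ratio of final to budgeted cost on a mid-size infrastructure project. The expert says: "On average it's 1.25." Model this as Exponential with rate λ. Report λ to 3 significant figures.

Exponential mean = 1/λ, so λ = 1/1.25 = 0.8.

λ ≈ 0.8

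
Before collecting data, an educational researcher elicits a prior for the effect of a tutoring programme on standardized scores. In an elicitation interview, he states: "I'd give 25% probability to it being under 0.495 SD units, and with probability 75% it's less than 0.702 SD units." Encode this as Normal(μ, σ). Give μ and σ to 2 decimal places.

μ = 0.60, σ = 0.15

For Normal(μ,σ), the p-quantile is μ + z_p·σ. Here z_{0.25} = -0.6745, z_{0.75} = 0.6745.
So 0.495 = μ − 0.6745σ and 0.702 = μ + 0.6745σ.
Subtracting: σ = (0.702 − 0.495)/(0.6745 − (-0.6745)) = 0.15.
Then μ = 0.495 − (-0.6745)·0.15 = 0.60.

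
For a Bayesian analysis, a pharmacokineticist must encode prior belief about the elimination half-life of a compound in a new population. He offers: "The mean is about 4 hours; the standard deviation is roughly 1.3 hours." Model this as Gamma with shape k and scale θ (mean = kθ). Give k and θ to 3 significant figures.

For Gamma(k, scale θ): mean = kθ, variance = kθ², so CV = 1/√k.
CV = SD/mean = 1.3/4 = 0.325, hence k = 1/CV² = 9.47.
Then θ = mean/k = 4/9.47 = 0.423.

k ≈ 9.47, θ ≈ 0.423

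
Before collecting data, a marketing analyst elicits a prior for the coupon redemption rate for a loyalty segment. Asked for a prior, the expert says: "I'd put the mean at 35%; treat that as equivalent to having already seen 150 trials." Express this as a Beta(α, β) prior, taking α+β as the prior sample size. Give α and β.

Under the effective-sample-size interpretation, Beta(α, β) has prior mean α/(α+β) and prior sample size α+β.
So α+β = 150 and α/(α+β) = 0.35, giving α = 0.35·150 = 52.5 and β = 150 − 52.5 = 97.5.

α = 52.5, β = 97.5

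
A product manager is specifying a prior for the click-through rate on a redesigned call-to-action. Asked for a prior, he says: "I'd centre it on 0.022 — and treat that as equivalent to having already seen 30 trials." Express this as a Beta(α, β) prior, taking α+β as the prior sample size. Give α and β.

α = 0.66, β = 29.34

Under the effective-sample-size interpretation, Beta(α, β) has prior mean α/(α+β) and prior sample size α+β.
So α+β = 30 and α/(α+β) = 0.022, giving α = 0.022·30 = 0.66 and β = 30 − 0.66 = 29.34.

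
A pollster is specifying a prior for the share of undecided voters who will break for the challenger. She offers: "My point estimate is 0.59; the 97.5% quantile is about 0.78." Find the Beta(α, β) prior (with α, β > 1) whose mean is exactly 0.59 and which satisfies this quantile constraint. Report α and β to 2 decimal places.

With mean 0.59 fixed, write α = 0.59s, β = 0.41s where s = α+β.
Need P(θ < 0.78) = 0.975 under Beta(0.59s, 0.41s). Normal approximation: (q−m)/√(m(1−m)/s) ≈ z_{0.975} = 1.96, so s ≈ 0.59·0.41·(1.96)²/(0.78−0.59)² = 25.7.
At s = 25.7: P(θ<0.78) ≈ 0.983. Adjusting to match 0.975 gives s ≈ 22.27.
So α = 0.59·22.27 ≈ 13.14, β = 0.41·22.27 ≈ 9.13.

α ≈ 13.14, β ≈ 9.13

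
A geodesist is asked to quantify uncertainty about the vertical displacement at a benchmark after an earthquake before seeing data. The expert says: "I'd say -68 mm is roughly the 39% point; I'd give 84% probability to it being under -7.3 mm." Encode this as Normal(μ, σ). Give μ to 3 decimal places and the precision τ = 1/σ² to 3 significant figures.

For Normal(μ,σ), the p-quantile is μ + z_p·σ. Here z_{0.39} = -0.2793, z_{0.84} = 0.9945.
So -68 = μ − 0.2793σ and -7.3 = μ + 0.9945σ.
Subtracting: σ = (-7.3 − -68)/(0.9945 − (-0.2793)) = 47.654.
Then μ = -68 − (-0.2793)·47.654 = -54.689.
Precision τ = 1/σ² = 1/47.65² = 0.00044.

μ = -54.689, τ = 0.00044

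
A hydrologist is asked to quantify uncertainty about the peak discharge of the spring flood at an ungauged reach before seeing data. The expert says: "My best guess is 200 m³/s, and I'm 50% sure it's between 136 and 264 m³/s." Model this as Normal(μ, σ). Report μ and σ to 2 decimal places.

A symmetric 50% interval runs μ ± z·σ with z = 0.6745.
Half-width = 64, so σ = 64/0.6745 = 94.89.
μ is the stated best guess, 200.00.

μ = 200.00, σ = 94.89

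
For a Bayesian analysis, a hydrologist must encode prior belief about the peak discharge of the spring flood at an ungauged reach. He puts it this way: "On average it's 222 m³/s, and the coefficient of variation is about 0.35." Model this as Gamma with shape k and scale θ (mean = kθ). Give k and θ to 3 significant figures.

k ≈ 8.16, θ ≈ 27.2

For Gamma(k, scale θ): mean = kθ, variance = kθ², so CV = 1/√k.
CV = 0.35, hence k = 1/CV² = 8.16.
Then θ = mean/k = 222/8.16 = 27.2.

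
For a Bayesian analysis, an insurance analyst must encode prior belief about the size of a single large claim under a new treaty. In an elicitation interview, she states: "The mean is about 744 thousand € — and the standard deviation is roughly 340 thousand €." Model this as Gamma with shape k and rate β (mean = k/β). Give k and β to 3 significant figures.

For Gamma(k, rate β): mean = k/β, variance = k/β², so CV = 1/√k.
CV = SD/mean = 340/744 = 0.457, hence k = 1/CV² = 4.79.
Then β = k/mean = 4.79/744 = 0.00644.

k ≈ 4.79, β ≈ 0.00644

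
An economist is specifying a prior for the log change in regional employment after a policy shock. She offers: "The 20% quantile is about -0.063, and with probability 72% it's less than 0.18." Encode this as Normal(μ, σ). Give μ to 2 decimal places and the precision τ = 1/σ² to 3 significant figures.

μ = 0.08, τ = 34.4

The p-quantile of Normal(μ,σ) is μ + z_p·σ, with z_{0.2} = -0.8416 and z_{0.72} = 0.5828.
Eliminate σ: μ = (z₂·x₁ − z₁·x₂)/(z₂ − z₁) = (0.5828·-0.063 − (-0.8416)·0.18)/1.424 = 0.08.
Then σ = (x₂ − x₁)/(z₂ − z₁) = (0.18 − -0.063)/1.424 = 0.17.
Precision τ = 1/σ² = 1/0.1706² = 34.4.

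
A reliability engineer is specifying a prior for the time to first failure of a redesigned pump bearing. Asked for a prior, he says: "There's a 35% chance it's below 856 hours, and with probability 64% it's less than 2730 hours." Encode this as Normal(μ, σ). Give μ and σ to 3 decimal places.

μ = 1826.840, σ = 2519.565

For Normal(μ,σ), the p-quantile is μ + z_p·σ. Here z_{0.35} = -0.3853, z_{0.64} = 0.3585.
So 856 = μ − 0.3853σ and 2730 = μ + 0.3585σ.
Subtracting: σ = (2730 − 856)/(0.3585 − (-0.3853)) = 2519.565.
Then μ = 856 − (-0.3853)·2519.565 = 1826.840.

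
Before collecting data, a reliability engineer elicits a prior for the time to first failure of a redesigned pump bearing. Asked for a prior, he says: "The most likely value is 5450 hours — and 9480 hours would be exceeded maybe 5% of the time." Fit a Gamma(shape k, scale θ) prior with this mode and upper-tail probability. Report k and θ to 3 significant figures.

Gamma(k,θ) with k>1 has mode (k−1)θ, so θ = 5450/(k−1).
Need P(X < 9480) = 0.95 with θ tied to k this way. Start at k = 2, θ = 5450: P(X<9480) ≈ 0.519.
Too low — raise k to concentrate. Iterating converges to k ≈ 10.1.
Then θ = 5450/(10.1−1) ≈ 599.

k ≈ 10.1, θ ≈ 599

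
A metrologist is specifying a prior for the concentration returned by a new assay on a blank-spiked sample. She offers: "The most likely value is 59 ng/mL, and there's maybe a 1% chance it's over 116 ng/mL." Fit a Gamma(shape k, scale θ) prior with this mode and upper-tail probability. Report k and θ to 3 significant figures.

k ≈ 11.8, θ ≈ 5.47

Gamma(k,θ) with k>1 has mode (k−1)θ, so θ = 59/(k−1).
Need P(X < 116) = 0.99 with θ tied to k this way. Start at k = 2, θ = 59: P(X<116) ≈ 0.585.
Too low — raise k to concentrate. Iterating converges to k ≈ 11.8.
Then θ = 59/(11.8−1) ≈ 5.47.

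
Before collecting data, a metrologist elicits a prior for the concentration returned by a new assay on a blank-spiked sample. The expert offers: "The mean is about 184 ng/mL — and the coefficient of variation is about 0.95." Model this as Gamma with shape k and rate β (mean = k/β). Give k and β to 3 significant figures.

For Gamma(k, rate β): mean = k/β, variance = k/β², so CV = 1/√k.
CV = 0.95, hence k = 1/CV² = 1.11.
Then β = k/mean = 1.11/184 = 0.00602.

k ≈ 1.11, β ≈ 0.00602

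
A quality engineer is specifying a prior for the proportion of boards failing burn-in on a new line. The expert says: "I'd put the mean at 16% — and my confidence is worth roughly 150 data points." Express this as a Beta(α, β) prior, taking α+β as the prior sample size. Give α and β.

α = 24, β = 126

Under the effective-sample-size interpretation, Beta(α, β) has prior mean α/(α+β) and prior sample size α+β.
So α+β = 150 and α/(α+β) = 0.16, giving α = 0.16·150 = 24 and β = 150 − 24 = 126.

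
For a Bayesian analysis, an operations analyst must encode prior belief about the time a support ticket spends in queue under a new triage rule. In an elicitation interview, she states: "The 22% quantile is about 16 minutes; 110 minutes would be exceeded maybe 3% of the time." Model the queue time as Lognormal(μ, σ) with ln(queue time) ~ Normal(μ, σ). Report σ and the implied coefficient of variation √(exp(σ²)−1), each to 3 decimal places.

σ ≈ 0.727, CV ≈ 0.834

If T ~ Lognormal(μ,σ) then ln T ~ Normal(μ,σ), so the p-quantile of ln T is μ + z_p·σ.
ln(16) = 2.773 and ln(110) = 4.7; z_{0.22} = -0.7722, z_{0.97} = 1.881.
σ = (4.7 − 2.773)/(1.881 − (-0.7722)) = 0.727.
μ = 2.773 − (-0.7722)·0.727 = 3.334.
CV = √(exp(σ²)−1) = √(exp(0.5281)−1) = 0.834.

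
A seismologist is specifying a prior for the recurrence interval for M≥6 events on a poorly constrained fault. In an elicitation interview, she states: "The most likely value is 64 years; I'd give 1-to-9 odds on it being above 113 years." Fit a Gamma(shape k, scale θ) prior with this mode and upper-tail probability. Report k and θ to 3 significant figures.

k ≈ 6.88, θ ≈ 10.9

Gamma(k,θ) with k>1 has mode (k−1)θ, so θ = 64/(k−1).
Need P(X < 113) = 0.9 with θ tied to k this way. Start at k = 2, θ = 64: P(X<113) ≈ 0.527.
Too low — raise k to concentrate. Iterating converges to k ≈ 6.88.
Then θ = 64/(6.88−1) ≈ 10.9.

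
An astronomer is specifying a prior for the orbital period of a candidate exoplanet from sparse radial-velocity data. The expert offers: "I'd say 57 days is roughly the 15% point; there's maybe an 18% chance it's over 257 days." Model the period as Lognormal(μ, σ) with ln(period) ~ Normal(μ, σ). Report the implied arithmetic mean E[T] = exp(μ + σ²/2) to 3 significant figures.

If T ~ Lognormal(μ,σ) then ln T ~ Normal(μ,σ), so the p-quantile of ln T is μ + z_p·σ.
ln(57) = 4.043 and ln(257) = 5.549; z_{0.15} = -1.036, z_{0.82} = 0.9154.
σ = (5.549 − 4.043)/(0.9154 − (-1.036)) = 0.772.
μ = 4.043 − (-1.036)·0.772 = 4.843.
E[T] = exp(μ + σ²/2) = exp(4.843 + 0.2977) = 171 days.

E[T] ≈ 171 days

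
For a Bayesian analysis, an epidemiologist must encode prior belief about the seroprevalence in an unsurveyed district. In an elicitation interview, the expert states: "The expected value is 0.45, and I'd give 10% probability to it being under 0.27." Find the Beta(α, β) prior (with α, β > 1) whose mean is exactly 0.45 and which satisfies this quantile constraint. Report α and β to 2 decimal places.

α ≈ 5.35, β ≈ 6.54

With mean 0.45 fixed, write α = 0.45s, β = 0.55s where s = α+β.
Need P(θ < 0.27) = 0.1 under Beta(0.45s, 0.55s). Normal approximation: (q−m)/√(m(1−m)/s) ≈ z_{0.1} = -1.28, so s ≈ 0.45·0.55·(-1.28)²/(0.27−0.45)² = 12.5.
At s = 12.5: P(θ<0.27) ≈ 0.094. Adjusting to match 0.1 gives s ≈ 11.90.
So α = 0.45·11.90 ≈ 5.35, β = 0.55·11.90 ≈ 6.54.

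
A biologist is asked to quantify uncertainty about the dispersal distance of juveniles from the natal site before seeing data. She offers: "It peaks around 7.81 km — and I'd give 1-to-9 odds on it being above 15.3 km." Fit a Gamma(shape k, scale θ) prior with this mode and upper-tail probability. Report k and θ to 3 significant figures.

Gamma(k,θ) with k>1 has mode (k−1)θ, so θ = 7.81/(k−1).
Need P(X < 15.3) = 0.9 with θ tied to k this way. Start at k = 2, θ = 7.81: P(X<15.3) ≈ 0.583.
Too low — raise k to concentrate. Iterating converges to k ≈ 5.24.
Then θ = 7.81/(5.24−1) ≈ 1.84.

k ≈ 5.24, θ ≈ 1.84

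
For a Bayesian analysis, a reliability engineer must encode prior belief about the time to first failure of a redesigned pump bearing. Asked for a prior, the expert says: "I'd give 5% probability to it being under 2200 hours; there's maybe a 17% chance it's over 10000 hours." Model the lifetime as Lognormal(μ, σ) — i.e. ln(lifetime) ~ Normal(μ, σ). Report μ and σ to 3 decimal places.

If T ~ Lognormal(μ,σ) then ln T ~ Normal(μ,σ), so the p-quantile of ln T is μ + z_p·σ.
ln(2200) = 7.696 and ln(10000) = 9.21; z_{0.05} = -1.645, z_{0.83} = 0.9542.
σ = (9.21 − 7.696)/(0.9542 − (-1.645)) = 0.583.
μ = 7.696 − (-1.645)·0.583 = 8.654.

μ ≈ 8.654, σ ≈ 0.583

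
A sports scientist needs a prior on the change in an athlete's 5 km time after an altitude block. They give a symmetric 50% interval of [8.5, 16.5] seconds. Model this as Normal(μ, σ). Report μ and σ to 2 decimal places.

A symmetric 50% interval runs μ ± z·σ with z = 0.6745.
Half-width = 4, so σ = 4/0.6745 = 5.93.
μ is the interval midpoint, 12.50.

μ = 12.50, σ = 5.93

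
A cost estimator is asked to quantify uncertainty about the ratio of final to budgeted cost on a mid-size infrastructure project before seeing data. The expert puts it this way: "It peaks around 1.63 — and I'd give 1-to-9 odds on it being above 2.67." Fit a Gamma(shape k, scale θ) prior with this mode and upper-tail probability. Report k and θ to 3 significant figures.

k ≈ 8.74, θ ≈ 0.211

Gamma(k,θ) with k>1 has mode (k−1)θ, so θ = 1.63/(k−1).
Need P(X < 2.67) = 0.9 with θ tied to k this way. Start at k = 2, θ = 1.63: P(X<2.67) ≈ 0.487.
Too low — raise k to concentrate. Iterating converges to k ≈ 8.74.
Then θ = 1.63/(8.74−1) ≈ 0.211.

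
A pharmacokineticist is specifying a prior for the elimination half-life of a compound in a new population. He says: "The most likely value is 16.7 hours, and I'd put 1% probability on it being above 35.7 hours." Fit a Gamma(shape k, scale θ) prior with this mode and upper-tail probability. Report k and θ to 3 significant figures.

k ≈ 9.4, θ ≈ 1.99

Gamma(k,θ) with k>1 has mode (k−1)θ, so θ = 16.7/(k−1).
Need P(X < 35.7) = 0.99 with θ tied to k this way. Start at k = 2, θ = 16.7: P(X<35.7) ≈ 0.630.
Too low — raise k to concentrate. Iterating converges to k ≈ 9.4.
Then θ = 16.7/(9.4−1) ≈ 1.99.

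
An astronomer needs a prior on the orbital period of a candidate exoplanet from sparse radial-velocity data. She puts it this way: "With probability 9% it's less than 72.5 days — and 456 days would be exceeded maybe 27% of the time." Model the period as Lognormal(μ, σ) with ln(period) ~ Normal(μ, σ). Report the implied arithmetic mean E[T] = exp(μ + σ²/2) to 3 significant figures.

If T ~ Lognormal(μ,σ) then ln T ~ Normal(μ,σ), so the p-quantile of ln T is μ + z_p·σ.
ln(72.5) = 4.284 and ln(456) = 6.122; z_{0.09} = -1.341, z_{0.73} = 0.6128.
σ = (6.122 − 4.284)/(0.6128 − (-1.341)) = 0.941.
μ = 4.284 − (-1.341)·0.941 = 5.546.
E[T] = exp(μ + σ²/2) = exp(5.546 + 0.4430) = 399 days.

E[T] ≈ 399 days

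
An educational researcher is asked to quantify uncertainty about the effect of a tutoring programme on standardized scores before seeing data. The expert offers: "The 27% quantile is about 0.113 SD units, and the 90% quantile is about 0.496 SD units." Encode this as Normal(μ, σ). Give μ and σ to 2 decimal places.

μ = 0.24, σ = 0.20

The p-quantile of Normal(μ,σ) is μ + z_p·σ, with z_{0.27} = -0.6128 and z_{0.9} = 1.282.
Eliminate σ: μ = (z₂·x₁ − z₁·x₂)/(z₂ − z₁) = (1.282·0.113 − (-0.6128)·0.496)/1.894 = 0.24.
Then σ = (x₂ − x₁)/(z₂ − z₁) = (0.496 − 0.113)/1.894 = 0.20.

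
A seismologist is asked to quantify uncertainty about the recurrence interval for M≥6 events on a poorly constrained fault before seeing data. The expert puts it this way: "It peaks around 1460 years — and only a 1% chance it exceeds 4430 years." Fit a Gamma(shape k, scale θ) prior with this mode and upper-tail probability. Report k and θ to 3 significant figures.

k ≈ 4.64, θ ≈ 401

Gamma(k,θ) with k>1 has mode (k−1)θ, so θ = 1460/(k−1).
Need P(X < 4430) = 0.99 with θ tied to k this way. Start at k = 2, θ = 1460: P(X<4430) ≈ 0.806.
Too low — raise k to concentrate. Iterating converges to k ≈ 4.64.
Then θ = 1460/(4.64−1) ≈ 401.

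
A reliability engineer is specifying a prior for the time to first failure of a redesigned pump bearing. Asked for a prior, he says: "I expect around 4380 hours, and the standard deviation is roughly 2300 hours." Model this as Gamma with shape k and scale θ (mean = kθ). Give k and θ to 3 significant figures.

For Gamma(k, scale θ): mean = kθ, variance = kθ², so CV = 1/√k.
CV = SD/mean = 2300/4380 = 0.5251, hence k = 1/CV² = 3.63.
Then θ = mean/k = 4380/3.63 = 1210.

k ≈ 3.63, θ ≈ 1210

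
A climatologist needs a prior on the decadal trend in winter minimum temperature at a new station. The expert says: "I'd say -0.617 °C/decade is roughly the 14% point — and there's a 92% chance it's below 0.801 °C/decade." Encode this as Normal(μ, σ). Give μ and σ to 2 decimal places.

The p-quantile of Normal(μ,σ) is μ + z_p·σ, with z_{0.14} = -1.08 and z_{0.92} = 1.405.
Eliminate σ: μ = (z₂·x₁ − z₁·x₂)/(z₂ − z₁) = (1.405·-0.617 − (-1.08)·0.801)/2.485 = -0.00.
Then σ = (x₂ − x₁)/(z₂ − z₁) = (0.801 − -0.617)/2.485 = 0.57.

μ = -0.00, σ = 0.57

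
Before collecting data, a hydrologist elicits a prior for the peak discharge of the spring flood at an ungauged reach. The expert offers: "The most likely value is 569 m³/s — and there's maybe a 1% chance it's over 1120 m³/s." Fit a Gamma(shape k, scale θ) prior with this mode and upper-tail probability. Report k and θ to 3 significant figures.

k ≈ 11.7, θ ≈ 53

Gamma(k,θ) with k>1 has mode (k−1)θ, so θ = 569/(k−1).
Need P(X < 1120) = 0.99 with θ tied to k this way. Start at k = 2, θ = 569: P(X<1120) ≈ 0.585.
Too low — raise k to concentrate. Iterating converges to k ≈ 11.7.
Then θ = 569/(11.7−1) ≈ 53.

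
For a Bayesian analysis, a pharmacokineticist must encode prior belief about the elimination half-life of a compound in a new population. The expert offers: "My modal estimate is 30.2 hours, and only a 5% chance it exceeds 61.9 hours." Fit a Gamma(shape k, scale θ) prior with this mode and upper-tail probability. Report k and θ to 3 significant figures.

Gamma(k,θ) with k>1 has mode (k−1)θ, so θ = 30.2/(k−1).
Need P(X < 61.9) = 0.95 with θ tied to k this way. Start at k = 2, θ = 30.2: P(X<61.9) ≈ 0.607.
Too low — raise k to concentrate. Iterating converges to k ≈ 6.37.
Then θ = 30.2/(6.37−1) ≈ 5.62.

k ≈ 6.37, θ ≈ 5.62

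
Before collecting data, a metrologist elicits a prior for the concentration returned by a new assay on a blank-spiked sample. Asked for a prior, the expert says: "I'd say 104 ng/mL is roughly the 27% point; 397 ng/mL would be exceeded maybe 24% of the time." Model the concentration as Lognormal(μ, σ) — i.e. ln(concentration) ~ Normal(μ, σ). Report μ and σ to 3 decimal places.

μ ≈ 5.267, σ ≈ 1.015

If T ~ Lognormal(μ,σ) then ln T ~ Normal(μ,σ), so the p-quantile of ln T is μ + z_p·σ.
ln(104) = 4.644 and ln(397) = 5.984; z_{0.27} = -0.6128, z_{0.76} = 0.7063.
σ = (5.984 − 4.644)/(0.7063 − (-0.6128)) = 1.015.
μ = 4.644 − (-0.6128)·1.015 = 5.267.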